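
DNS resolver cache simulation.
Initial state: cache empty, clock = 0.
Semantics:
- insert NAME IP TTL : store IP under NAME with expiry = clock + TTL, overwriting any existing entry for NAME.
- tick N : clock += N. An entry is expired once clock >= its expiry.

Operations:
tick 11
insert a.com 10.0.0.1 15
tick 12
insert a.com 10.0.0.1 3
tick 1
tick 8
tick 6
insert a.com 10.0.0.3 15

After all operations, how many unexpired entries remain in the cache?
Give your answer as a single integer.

Op 1: tick 11 -> clock=11.
Op 2: insert a.com -> 10.0.0.1 (expiry=11+15=26). clock=11
Op 3: tick 12 -> clock=23.
Op 4: insert a.com -> 10.0.0.1 (expiry=23+3=26). clock=23
Op 5: tick 1 -> clock=24.
Op 6: tick 8 -> clock=32. purged={a.com}
Op 7: tick 6 -> clock=38.
Op 8: insert a.com -> 10.0.0.3 (expiry=38+15=53). clock=38
Final cache (unexpired): {a.com} -> size=1

Answer: 1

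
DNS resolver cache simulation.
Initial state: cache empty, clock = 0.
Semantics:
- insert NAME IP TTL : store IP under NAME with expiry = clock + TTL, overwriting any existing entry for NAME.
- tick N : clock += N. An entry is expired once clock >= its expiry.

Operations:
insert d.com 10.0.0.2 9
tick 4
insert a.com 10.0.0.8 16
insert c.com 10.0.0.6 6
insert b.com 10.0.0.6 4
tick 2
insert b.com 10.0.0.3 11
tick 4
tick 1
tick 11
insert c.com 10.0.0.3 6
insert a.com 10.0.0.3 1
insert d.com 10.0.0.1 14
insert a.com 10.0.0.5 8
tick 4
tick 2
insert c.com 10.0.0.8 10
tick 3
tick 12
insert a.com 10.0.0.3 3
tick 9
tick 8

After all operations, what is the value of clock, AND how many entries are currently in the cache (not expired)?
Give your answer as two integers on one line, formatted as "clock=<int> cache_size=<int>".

Op 1: insert d.com -> 10.0.0.2 (expiry=0+9=9). clock=0
Op 2: tick 4 -> clock=4.
Op 3: insert a.com -> 10.0.0.8 (expiry=4+16=20). clock=4
Op 4: insert c.com -> 10.0.0.6 (expiry=4+6=10). clock=4
Op 5: insert b.com -> 10.0.0.6 (expiry=4+4=8). clock=4
Op 6: tick 2 -> clock=6.
Op 7: insert b.com -> 10.0.0.3 (expiry=6+11=17). clock=6
Op 8: tick 4 -> clock=10. purged={c.com,d.com}
Op 9: tick 1 -> clock=11.
Op 10: tick 11 -> clock=22. purged={a.com,b.com}
Op 11: insert c.com -> 10.0.0.3 (expiry=22+6=28). clock=22
Op 12: insert a.com -> 10.0.0.3 (expiry=22+1=23). clock=22
Op 13: insert d.com -> 10.0.0.1 (expiry=22+14=36). clock=22
Op 14: insert a.com -> 10.0.0.5 (expiry=22+8=30). clock=22
Op 15: tick 4 -> clock=26.
Op 16: tick 2 -> clock=28. purged={c.com}
Op 17: insert c.com -> 10.0.0.8 (expiry=28+10=38). clock=28
Op 18: tick 3 -> clock=31. purged={a.com}
Op 19: tick 12 -> clock=43. purged={c.com,d.com}
Op 20: insert a.com -> 10.0.0.3 (expiry=43+3=46). clock=43
Op 21: tick 9 -> clock=52. purged={a.com}
Op 22: tick 8 -> clock=60.
Final clock = 60
Final cache (unexpired): {} -> size=0

Answer: clock=60 cache_size=0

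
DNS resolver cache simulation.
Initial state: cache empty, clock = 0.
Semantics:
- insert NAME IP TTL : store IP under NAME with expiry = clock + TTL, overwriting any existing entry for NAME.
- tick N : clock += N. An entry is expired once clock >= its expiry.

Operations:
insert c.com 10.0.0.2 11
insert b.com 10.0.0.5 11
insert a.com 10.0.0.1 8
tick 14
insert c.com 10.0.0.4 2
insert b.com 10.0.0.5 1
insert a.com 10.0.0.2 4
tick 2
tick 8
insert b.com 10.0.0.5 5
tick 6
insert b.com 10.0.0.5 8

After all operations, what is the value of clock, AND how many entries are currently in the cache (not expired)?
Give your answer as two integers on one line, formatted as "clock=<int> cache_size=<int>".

Op 1: insert c.com -> 10.0.0.2 (expiry=0+11=11). clock=0
Op 2: insert b.com -> 10.0.0.5 (expiry=0+11=11). clock=0
Op 3: insert a.com -> 10.0.0.1 (expiry=0+8=8). clock=0
Op 4: tick 14 -> clock=14. purged={a.com,b.com,c.com}
Op 5: insert c.com -> 10.0.0.4 (expiry=14+2=16). clock=14
Op 6: insert b.com -> 10.0.0.5 (expiry=14+1=15). clock=14
Op 7: insert a.com -> 10.0.0.2 (expiry=14+4=18). clock=14
Op 8: tick 2 -> clock=16. purged={b.com,c.com}
Op 9: tick 8 -> clock=24. purged={a.com}
Op 10: insert b.com -> 10.0.0.5 (expiry=24+5=29). clock=24
Op 11: tick 6 -> clock=30. purged={b.com}
Op 12: insert b.com -> 10.0.0.5 (expiry=30+8=38). clock=30
Final clock = 30
Final cache (unexpired): {b.com} -> size=1

Answer: clock=30 cache_size=1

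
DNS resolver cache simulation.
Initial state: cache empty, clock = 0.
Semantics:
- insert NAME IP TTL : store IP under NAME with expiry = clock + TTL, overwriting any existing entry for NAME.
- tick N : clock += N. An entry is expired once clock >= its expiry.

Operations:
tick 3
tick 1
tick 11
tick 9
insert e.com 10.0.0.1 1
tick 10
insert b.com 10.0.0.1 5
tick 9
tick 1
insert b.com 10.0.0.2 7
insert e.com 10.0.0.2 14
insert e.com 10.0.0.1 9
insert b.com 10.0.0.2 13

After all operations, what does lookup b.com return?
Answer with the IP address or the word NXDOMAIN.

Answer: 10.0.0.2

Derivation:
Op 1: tick 3 -> clock=3.
Op 2: tick 1 -> clock=4.
Op 3: tick 11 -> clock=15.
Op 4: tick 9 -> clock=24.
Op 5: insert e.com -> 10.0.0.1 (expiry=24+1=25). clock=24
Op 6: tick 10 -> clock=34. purged={e.com}
Op 7: insert b.com -> 10.0.0.1 (expiry=34+5=39). clock=34
Op 8: tick 9 -> clock=43. purged={b.com}
Op 9: tick 1 -> clock=44.
Op 10: insert b.com -> 10.0.0.2 (expiry=44+7=51). clock=44
Op 11: insert e.com -> 10.0.0.2 (expiry=44+14=58). clock=44
Op 12: insert e.com -> 10.0.0.1 (expiry=44+9=53). clock=44
Op 13: insert b.com -> 10.0.0.2 (expiry=44+13=57). clock=44
lookup b.com: present, ip=10.0.0.2 expiry=57 > clock=44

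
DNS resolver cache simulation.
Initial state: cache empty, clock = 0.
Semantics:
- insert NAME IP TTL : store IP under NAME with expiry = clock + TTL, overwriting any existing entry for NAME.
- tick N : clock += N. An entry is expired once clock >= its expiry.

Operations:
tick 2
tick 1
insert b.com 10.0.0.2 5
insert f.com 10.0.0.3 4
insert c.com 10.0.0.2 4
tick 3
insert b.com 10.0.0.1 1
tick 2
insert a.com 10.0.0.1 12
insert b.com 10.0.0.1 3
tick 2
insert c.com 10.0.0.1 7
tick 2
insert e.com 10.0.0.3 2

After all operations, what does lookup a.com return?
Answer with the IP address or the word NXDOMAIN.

Answer: 10.0.0.1

Derivation:
Op 1: tick 2 -> clock=2.
Op 2: tick 1 -> clock=3.
Op 3: insert b.com -> 10.0.0.2 (expiry=3+5=8). clock=3
Op 4: insert f.com -> 10.0.0.3 (expiry=3+4=7). clock=3
Op 5: insert c.com -> 10.0.0.2 (expiry=3+4=7). clock=3
Op 6: tick 3 -> clock=6.
Op 7: insert b.com -> 10.0.0.1 (expiry=6+1=7). clock=6
Op 8: tick 2 -> clock=8. purged={b.com,c.com,f.com}
Op 9: insert a.com -> 10.0.0.1 (expiry=8+12=20). clock=8
Op 10: insert b.com -> 10.0.0.1 (expiry=8+3=11). clock=8
Op 11: tick 2 -> clock=10.
Op 12: insert c.com -> 10.0.0.1 (expiry=10+7=17). clock=10
Op 13: tick 2 -> clock=12. purged={b.com}
Op 14: insert e.com -> 10.0.0.3 (expiry=12+2=14). clock=12
lookup a.com: present, ip=10.0.0.1 expiry=20 > clock=12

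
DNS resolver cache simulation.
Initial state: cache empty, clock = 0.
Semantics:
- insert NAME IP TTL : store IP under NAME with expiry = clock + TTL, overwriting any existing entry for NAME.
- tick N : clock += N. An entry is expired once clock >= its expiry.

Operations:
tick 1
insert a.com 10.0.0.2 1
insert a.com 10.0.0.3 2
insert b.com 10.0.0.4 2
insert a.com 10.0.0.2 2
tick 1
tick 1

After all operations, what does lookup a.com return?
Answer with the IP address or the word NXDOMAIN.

Answer: NXDOMAIN

Derivation:
Op 1: tick 1 -> clock=1.
Op 2: insert a.com -> 10.0.0.2 (expiry=1+1=2). clock=1
Op 3: insert a.com -> 10.0.0.3 (expiry=1+2=3). clock=1
Op 4: insert b.com -> 10.0.0.4 (expiry=1+2=3). clock=1
Op 5: insert a.com -> 10.0.0.2 (expiry=1+2=3). clock=1
Op 6: tick 1 -> clock=2.
Op 7: tick 1 -> clock=3. purged={a.com,b.com}
lookup a.com: not in cache (expired or never inserted)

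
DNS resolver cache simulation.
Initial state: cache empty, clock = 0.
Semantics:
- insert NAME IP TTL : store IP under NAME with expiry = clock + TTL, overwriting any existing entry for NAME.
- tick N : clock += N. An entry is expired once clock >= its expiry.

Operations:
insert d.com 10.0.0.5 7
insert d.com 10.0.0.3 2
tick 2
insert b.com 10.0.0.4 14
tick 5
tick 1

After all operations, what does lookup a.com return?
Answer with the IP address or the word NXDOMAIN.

Op 1: insert d.com -> 10.0.0.5 (expiry=0+7=7). clock=0
Op 2: insert d.com -> 10.0.0.3 (expiry=0+2=2). clock=0
Op 3: tick 2 -> clock=2. purged={d.com}
Op 4: insert b.com -> 10.0.0.4 (expiry=2+14=16). clock=2
Op 5: tick 5 -> clock=7.
Op 6: tick 1 -> clock=8.
lookup a.com: not in cache (expired or never inserted)

Answer: NXDOMAIN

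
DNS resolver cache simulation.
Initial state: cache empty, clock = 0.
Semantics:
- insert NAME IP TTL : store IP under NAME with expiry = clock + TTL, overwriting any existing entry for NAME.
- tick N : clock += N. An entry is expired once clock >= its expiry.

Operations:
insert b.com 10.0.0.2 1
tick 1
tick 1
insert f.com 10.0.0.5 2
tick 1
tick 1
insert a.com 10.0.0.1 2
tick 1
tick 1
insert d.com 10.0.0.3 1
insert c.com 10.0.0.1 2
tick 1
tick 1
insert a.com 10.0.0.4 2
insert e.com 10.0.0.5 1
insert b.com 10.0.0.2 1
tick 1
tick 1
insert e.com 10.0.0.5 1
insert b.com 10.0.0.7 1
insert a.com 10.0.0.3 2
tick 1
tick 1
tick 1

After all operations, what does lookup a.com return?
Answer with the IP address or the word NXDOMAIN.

Answer: NXDOMAIN

Derivation:
Op 1: insert b.com -> 10.0.0.2 (expiry=0+1=1). clock=0
Op 2: tick 1 -> clock=1. purged={b.com}
Op 3: tick 1 -> clock=2.
Op 4: insert f.com -> 10.0.0.5 (expiry=2+2=4). clock=2
Op 5: tick 1 -> clock=3.
Op 6: tick 1 -> clock=4. purged={f.com}
Op 7: insert a.com -> 10.0.0.1 (expiry=4+2=6). clock=4
Op 8: tick 1 -> clock=5.
Op 9: tick 1 -> clock=6. purged={a.com}
Op 10: insert d.com -> 10.0.0.3 (expiry=6+1=7). clock=6
Op 11: insert c.com -> 10.0.0.1 (expiry=6+2=8). clock=6
Op 12: tick 1 -> clock=7. purged={d.com}
Op 13: tick 1 -> clock=8. purged={c.com}
Op 14: insert a.com -> 10.0.0.4 (expiry=8+2=10). clock=8
Op 15: insert e.com -> 10.0.0.5 (expiry=8+1=9). clock=8
Op 16: insert b.com -> 10.0.0.2 (expiry=8+1=9). clock=8
Op 17: tick 1 -> clock=9. purged={b.com,e.com}
Op 18: tick 1 -> clock=10. purged={a.com}
Op 19: insert e.com -> 10.0.0.5 (expiry=10+1=11). clock=10
Op 20: insert b.com -> 10.0.0.7 (expiry=10+1=11). clock=10
Op 21: insert a.com -> 10.0.0.3 (expiry=10+2=12). clock=10
Op 22: tick 1 -> clock=11. purged={b.com,e.com}
Op 23: tick 1 -> clock=12. purged={a.com}
Op 24: tick 1 -> clock=13.
lookup a.com: not in cache (expired or never inserted)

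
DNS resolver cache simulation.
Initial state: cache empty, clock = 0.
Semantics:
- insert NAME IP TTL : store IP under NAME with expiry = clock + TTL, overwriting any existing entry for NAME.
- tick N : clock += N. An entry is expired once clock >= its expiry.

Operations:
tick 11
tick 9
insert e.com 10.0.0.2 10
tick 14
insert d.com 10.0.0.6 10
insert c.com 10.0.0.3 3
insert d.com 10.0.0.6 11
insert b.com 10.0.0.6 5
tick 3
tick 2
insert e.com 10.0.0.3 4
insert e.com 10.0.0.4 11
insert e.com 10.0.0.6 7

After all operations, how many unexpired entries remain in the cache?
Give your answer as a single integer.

Op 1: tick 11 -> clock=11.
Op 2: tick 9 -> clock=20.
Op 3: insert e.com -> 10.0.0.2 (expiry=20+10=30). clock=20
Op 4: tick 14 -> clock=34. purged={e.com}
Op 5: insert d.com -> 10.0.0.6 (expiry=34+10=44). clock=34
Op 6: insert c.com -> 10.0.0.3 (expiry=34+3=37). clock=34
Op 7: insert d.com -> 10.0.0.6 (expiry=34+11=45). clock=34
Op 8: insert b.com -> 10.0.0.6 (expiry=34+5=39). clock=34
Op 9: tick 3 -> clock=37. purged={c.com}
Op 10: tick 2 -> clock=39. purged={b.com}
Op 11: insert e.com -> 10.0.0.3 (expiry=39+4=43). clock=39
Op 12: insert e.com -> 10.0.0.4 (expiry=39+11=50). clock=39
Op 13: insert e.com -> 10.0.0.6 (expiry=39+7=46). clock=39
Final cache (unexpired): {d.com,e.com} -> size=2

Answer: 2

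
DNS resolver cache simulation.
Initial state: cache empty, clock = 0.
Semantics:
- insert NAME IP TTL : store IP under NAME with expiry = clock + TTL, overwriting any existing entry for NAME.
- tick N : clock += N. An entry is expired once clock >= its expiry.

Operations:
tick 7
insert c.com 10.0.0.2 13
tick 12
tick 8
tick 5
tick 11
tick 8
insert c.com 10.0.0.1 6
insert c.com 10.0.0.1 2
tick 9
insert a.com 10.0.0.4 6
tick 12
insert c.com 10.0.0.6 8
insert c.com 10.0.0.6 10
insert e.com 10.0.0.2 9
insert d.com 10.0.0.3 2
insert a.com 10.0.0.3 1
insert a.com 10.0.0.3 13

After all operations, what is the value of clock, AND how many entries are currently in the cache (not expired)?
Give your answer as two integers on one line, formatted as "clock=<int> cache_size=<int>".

Answer: clock=72 cache_size=4

Derivation:
Op 1: tick 7 -> clock=7.
Op 2: insert c.com -> 10.0.0.2 (expiry=7+13=20). clock=7
Op 3: tick 12 -> clock=19.
Op 4: tick 8 -> clock=27. purged={c.com}
Op 5: tick 5 -> clock=32.
Op 6: tick 11 -> clock=43.
Op 7: tick 8 -> clock=51.
Op 8: insert c.com -> 10.0.0.1 (expiry=51+6=57). clock=51
Op 9: insert c.com -> 10.0.0.1 (expiry=51+2=53). clock=51
Op 10: tick 9 -> clock=60. purged={c.com}
Op 11: insert a.com -> 10.0.0.4 (expiry=60+6=66). clock=60
Op 12: tick 12 -> clock=72. purged={a.com}
Op 13: insert c.com -> 10.0.0.6 (expiry=72+8=80). clock=72
Op 14: insert c.com -> 10.0.0.6 (expiry=72+10=82). clock=72
Op 15: insert e.com -> 10.0.0.2 (expiry=72+9=81). clock=72
Op 16: insert d.com -> 10.0.0.3 (expiry=72+2=74). clock=72
Op 17: insert a.com -> 10.0.0.3 (expiry=72+1=73). clock=72
Op 18: insert a.com -> 10.0.0.3 (expiry=72+13=85). clock=72
Final clock = 72
Final cache (unexpired): {a.com,c.com,d.com,e.com} -> size=4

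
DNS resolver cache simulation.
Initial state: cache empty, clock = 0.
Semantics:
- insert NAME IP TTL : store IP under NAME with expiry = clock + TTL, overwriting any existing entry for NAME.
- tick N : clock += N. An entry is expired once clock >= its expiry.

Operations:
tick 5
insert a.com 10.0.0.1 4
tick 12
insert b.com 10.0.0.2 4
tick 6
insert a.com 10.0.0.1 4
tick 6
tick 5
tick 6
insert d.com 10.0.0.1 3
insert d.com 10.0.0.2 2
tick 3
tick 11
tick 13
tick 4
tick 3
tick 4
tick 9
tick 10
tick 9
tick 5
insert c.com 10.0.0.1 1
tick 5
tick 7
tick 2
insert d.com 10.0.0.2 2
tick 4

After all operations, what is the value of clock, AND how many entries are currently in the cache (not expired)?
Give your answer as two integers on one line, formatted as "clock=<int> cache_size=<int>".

Op 1: tick 5 -> clock=5.
Op 2: insert a.com -> 10.0.0.1 (expiry=5+4=9). clock=5
Op 3: tick 12 -> clock=17. purged={a.com}
Op 4: insert b.com -> 10.0.0.2 (expiry=17+4=21). clock=17
Op 5: tick 6 -> clock=23. purged={b.com}
Op 6: insert a.com -> 10.0.0.1 (expiry=23+4=27). clock=23
Op 7: tick 6 -> clock=29. purged={a.com}
Op 8: tick 5 -> clock=34.
Op 9: tick 6 -> clock=40.
Op 10: insert d.com -> 10.0.0.1 (expiry=40+3=43). clock=40
Op 11: insert d.com -> 10.0.0.2 (expiry=40+2=42). clock=40
Op 12: tick 3 -> clock=43. purged={d.com}
Op 13: tick 11 -> clock=54.
Op 14: tick 13 -> clock=67.
Op 15: tick 4 -> clock=71.
Op 16: tick 3 -> clock=74.
Op 17: tick 4 -> clock=78.
Op 18: tick 9 -> clock=87.
Op 19: tick 10 -> clock=97.
Op 20: tick 9 -> clock=106.
Op 21: tick 5 -> clock=111.
Op 22: insert c.com -> 10.0.0.1 (expiry=111+1=112). clock=111
Op 23: tick 5 -> clock=116. purged={c.com}
Op 24: tick 7 -> clock=123.
Op 25: tick 2 -> clock=125.
Op 26: insert d.com -> 10.0.0.2 (expiry=125+2=127). clock=125
Op 27: tick 4 -> clock=129. purged={d.com}
Final clock = 129
Final cache (unexpired): {} -> size=0

Answer: clock=129 cache_size=0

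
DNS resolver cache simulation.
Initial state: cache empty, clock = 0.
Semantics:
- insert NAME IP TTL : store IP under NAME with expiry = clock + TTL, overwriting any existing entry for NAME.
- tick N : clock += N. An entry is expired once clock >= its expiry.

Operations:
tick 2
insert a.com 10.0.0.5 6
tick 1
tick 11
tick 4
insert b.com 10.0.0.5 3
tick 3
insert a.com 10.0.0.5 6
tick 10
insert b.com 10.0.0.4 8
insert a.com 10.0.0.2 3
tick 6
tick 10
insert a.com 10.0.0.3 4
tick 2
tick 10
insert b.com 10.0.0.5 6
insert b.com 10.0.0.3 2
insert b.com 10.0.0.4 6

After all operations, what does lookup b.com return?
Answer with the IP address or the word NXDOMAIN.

Answer: 10.0.0.4

Derivation:
Op 1: tick 2 -> clock=2.
Op 2: insert a.com -> 10.0.0.5 (expiry=2+6=8). clock=2
Op 3: tick 1 -> clock=3.
Op 4: tick 11 -> clock=14. purged={a.com}
Op 5: tick 4 -> clock=18.
Op 6: insert b.com -> 10.0.0.5 (expiry=18+3=21). clock=18
Op 7: tick 3 -> clock=21. purged={b.com}
Op 8: insert a.com -> 10.0.0.5 (expiry=21+6=27). clock=21
Op 9: tick 10 -> clock=31. purged={a.com}
Op 10: insert b.com -> 10.0.0.4 (expiry=31+8=39). clock=31
Op 11: insert a.com -> 10.0.0.2 (expiry=31+3=34). clock=31
Op 12: tick 6 -> clock=37. purged={a.com}
Op 13: tick 10 -> clock=47. purged={b.com}
Op 14: insert a.com -> 10.0.0.3 (expiry=47+4=51). clock=47
Op 15: tick 2 -> clock=49.
Op 16: tick 10 -> clock=59. purged={a.com}
Op 17: insert b.com -> 10.0.0.5 (expiry=59+6=65). clock=59
Op 18: insert b.com -> 10.0.0.3 (expiry=59+2=61). clock=59
Op 19: insert b.com -> 10.0.0.4 (expiry=59+6=65). clock=59
lookup b.com: present, ip=10.0.0.4 expiry=65 > clock=59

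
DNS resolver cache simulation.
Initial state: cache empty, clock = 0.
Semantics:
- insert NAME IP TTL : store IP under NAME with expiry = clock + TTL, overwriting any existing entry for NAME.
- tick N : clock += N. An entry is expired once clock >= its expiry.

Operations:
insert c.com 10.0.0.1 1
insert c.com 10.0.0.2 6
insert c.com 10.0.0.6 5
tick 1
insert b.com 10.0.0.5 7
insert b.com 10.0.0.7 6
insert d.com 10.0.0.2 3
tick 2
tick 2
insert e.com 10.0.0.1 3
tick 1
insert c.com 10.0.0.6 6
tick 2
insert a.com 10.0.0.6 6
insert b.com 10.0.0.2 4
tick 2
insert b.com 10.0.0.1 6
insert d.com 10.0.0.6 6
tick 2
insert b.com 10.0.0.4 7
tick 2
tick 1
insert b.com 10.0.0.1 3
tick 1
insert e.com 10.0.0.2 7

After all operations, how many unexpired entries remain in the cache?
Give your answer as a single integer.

Op 1: insert c.com -> 10.0.0.1 (expiry=0+1=1). clock=0
Op 2: insert c.com -> 10.0.0.2 (expiry=0+6=6). clock=0
Op 3: insert c.com -> 10.0.0.6 (expiry=0+5=5). clock=0
Op 4: tick 1 -> clock=1.
Op 5: insert b.com -> 10.0.0.5 (expiry=1+7=8). clock=1
Op 6: insert b.com -> 10.0.0.7 (expiry=1+6=7). clock=1
Op 7: insert d.com -> 10.0.0.2 (expiry=1+3=4). clock=1
Op 8: tick 2 -> clock=3.
Op 9: tick 2 -> clock=5. purged={c.com,d.com}
Op 10: insert e.com -> 10.0.0.1 (expiry=5+3=8). clock=5
Op 11: tick 1 -> clock=6.
Op 12: insert c.com -> 10.0.0.6 (expiry=6+6=12). clock=6
Op 13: tick 2 -> clock=8. purged={b.com,e.com}
Op 14: insert a.com -> 10.0.0.6 (expiry=8+6=14). clock=8
Op 15: insert b.com -> 10.0.0.2 (expiry=8+4=12). clock=8
Op 16: tick 2 -> clock=10.
Op 17: insert b.com -> 10.0.0.1 (expiry=10+6=16). clock=10
Op 18: insert d.com -> 10.0.0.6 (expiry=10+6=16). clock=10
Op 19: tick 2 -> clock=12. purged={c.com}
Op 20: insert b.com -> 10.0.0.4 (expiry=12+7=19). clock=12
Op 21: tick 2 -> clock=14. purged={a.com}
Op 22: tick 1 -> clock=15.
Op 23: insert b.com -> 10.0.0.1 (expiry=15+3=18). clock=15
Op 24: tick 1 -> clock=16. purged={d.com}
Op 25: insert e.com -> 10.0.0.2 (expiry=16+7=23). clock=16
Final cache (unexpired): {b.com,e.com} -> size=2

Answer: 2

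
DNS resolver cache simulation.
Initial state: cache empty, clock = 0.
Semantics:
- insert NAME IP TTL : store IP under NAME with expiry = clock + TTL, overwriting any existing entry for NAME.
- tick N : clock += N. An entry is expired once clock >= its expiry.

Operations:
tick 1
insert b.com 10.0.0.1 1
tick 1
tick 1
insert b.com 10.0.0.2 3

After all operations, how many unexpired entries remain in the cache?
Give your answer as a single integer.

Op 1: tick 1 -> clock=1.
Op 2: insert b.com -> 10.0.0.1 (expiry=1+1=2). clock=1
Op 3: tick 1 -> clock=2. purged={b.com}
Op 4: tick 1 -> clock=3.
Op 5: insert b.com -> 10.0.0.2 (expiry=3+3=6). clock=3
Final cache (unexpired): {b.com} -> size=1

Answer: 1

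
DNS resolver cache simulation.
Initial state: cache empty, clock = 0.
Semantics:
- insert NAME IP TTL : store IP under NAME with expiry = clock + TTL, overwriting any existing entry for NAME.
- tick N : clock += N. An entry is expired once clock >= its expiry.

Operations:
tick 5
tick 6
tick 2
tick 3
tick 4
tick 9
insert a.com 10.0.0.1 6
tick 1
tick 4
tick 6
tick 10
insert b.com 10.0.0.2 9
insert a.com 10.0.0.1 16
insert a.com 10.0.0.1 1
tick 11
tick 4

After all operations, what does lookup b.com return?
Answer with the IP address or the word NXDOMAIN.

Answer: NXDOMAIN

Derivation:
Op 1: tick 5 -> clock=5.
Op 2: tick 6 -> clock=11.
Op 3: tick 2 -> clock=13.
Op 4: tick 3 -> clock=16.
Op 5: tick 4 -> clock=20.
Op 6: tick 9 -> clock=29.
Op 7: insert a.com -> 10.0.0.1 (expiry=29+6=35). clock=29
Op 8: tick 1 -> clock=30.
Op 9: tick 4 -> clock=34.
Op 10: tick 6 -> clock=40. purged={a.com}
Op 11: tick 10 -> clock=50.
Op 12: insert b.com -> 10.0.0.2 (expiry=50+9=59). clock=50
Op 13: insert a.com -> 10.0.0.1 (expiry=50+16=66). clock=50
Op 14: insert a.com -> 10.0.0.1 (expiry=50+1=51). clock=50
Op 15: tick 11 -> clock=61. purged={a.com,b.com}
Op 16: tick 4 -> clock=65.
lookup b.com: not in cache (expired or never inserted)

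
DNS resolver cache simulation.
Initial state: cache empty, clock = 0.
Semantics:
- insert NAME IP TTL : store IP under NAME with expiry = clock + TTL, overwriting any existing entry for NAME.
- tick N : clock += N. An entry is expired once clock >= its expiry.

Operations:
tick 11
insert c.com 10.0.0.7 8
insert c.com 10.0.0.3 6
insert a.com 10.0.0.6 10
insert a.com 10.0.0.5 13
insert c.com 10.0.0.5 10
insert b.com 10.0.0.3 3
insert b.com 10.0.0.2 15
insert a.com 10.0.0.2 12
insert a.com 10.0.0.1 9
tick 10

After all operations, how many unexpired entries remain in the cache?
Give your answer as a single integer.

Op 1: tick 11 -> clock=11.
Op 2: insert c.com -> 10.0.0.7 (expiry=11+8=19). clock=11
Op 3: insert c.com -> 10.0.0.3 (expiry=11+6=17). clock=11
Op 4: insert a.com -> 10.0.0.6 (expiry=11+10=21). clock=11
Op 5: insert a.com -> 10.0.0.5 (expiry=11+13=24). clock=11
Op 6: insert c.com -> 10.0.0.5 (expiry=11+10=21). clock=11
Op 7: insert b.com -> 10.0.0.3 (expiry=11+3=14). clock=11
Op 8: insert b.com -> 10.0.0.2 (expiry=11+15=26). clock=11
Op 9: insert a.com -> 10.0.0.2 (expiry=11+12=23). clock=11
Op 10: insert a.com -> 10.0.0.1 (expiry=11+9=20). clock=11
Op 11: tick 10 -> clock=21. purged={a.com,c.com}
Final cache (unexpired): {b.com} -> size=1

Answer: 1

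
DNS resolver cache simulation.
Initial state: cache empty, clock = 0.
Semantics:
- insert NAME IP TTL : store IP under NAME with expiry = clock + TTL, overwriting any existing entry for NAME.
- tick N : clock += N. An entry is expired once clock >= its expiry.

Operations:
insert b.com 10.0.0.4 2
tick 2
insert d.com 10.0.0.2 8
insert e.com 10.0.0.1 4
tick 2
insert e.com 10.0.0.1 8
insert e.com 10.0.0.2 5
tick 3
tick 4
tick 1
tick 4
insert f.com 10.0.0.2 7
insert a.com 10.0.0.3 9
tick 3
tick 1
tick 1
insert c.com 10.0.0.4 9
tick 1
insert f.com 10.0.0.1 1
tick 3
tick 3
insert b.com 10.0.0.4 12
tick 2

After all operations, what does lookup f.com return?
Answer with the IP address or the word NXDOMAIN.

Op 1: insert b.com -> 10.0.0.4 (expiry=0+2=2). clock=0
Op 2: tick 2 -> clock=2. purged={b.com}
Op 3: insert d.com -> 10.0.0.2 (expiry=2+8=10). clock=2
Op 4: insert e.com -> 10.0.0.1 (expiry=2+4=6). clock=2
Op 5: tick 2 -> clock=4.
Op 6: insert e.com -> 10.0.0.1 (expiry=4+8=12). clock=4
Op 7: insert e.com -> 10.0.0.2 (expiry=4+5=9). clock=4
Op 8: tick 3 -> clock=7.
Op 9: tick 4 -> clock=11. purged={d.com,e.com}
Op 10: tick 1 -> clock=12.
Op 11: tick 4 -> clock=16.
Op 12: insert f.com -> 10.0.0.2 (expiry=16+7=23). clock=16
Op 13: insert a.com -> 10.0.0.3 (expiry=16+9=25). clock=16
Op 14: tick 3 -> clock=19.
Op 15: tick 1 -> clock=20.
Op 16: tick 1 -> clock=21.
Op 17: insert c.com -> 10.0.0.4 (expiry=21+9=30). clock=21
Op 18: tick 1 -> clock=22.
Op 19: insert f.com -> 10.0.0.1 (expiry=22+1=23). clock=22
Op 20: tick 3 -> clock=25. purged={a.com,f.com}
Op 21: tick 3 -> clock=28.
Op 22: insert b.com -> 10.0.0.4 (expiry=28+12=40). clock=28
Op 23: tick 2 -> clock=30. purged={c.com}
lookup f.com: not in cache (expired or never inserted)

Answer: NXDOMAIN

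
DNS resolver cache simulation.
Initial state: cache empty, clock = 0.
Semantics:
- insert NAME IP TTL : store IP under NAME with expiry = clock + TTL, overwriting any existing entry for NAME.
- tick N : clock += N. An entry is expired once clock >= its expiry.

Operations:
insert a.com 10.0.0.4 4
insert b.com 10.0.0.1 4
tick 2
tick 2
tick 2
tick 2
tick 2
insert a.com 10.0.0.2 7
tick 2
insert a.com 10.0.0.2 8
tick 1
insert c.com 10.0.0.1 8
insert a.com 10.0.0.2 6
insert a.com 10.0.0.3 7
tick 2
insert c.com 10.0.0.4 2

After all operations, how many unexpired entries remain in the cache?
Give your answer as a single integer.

Op 1: insert a.com -> 10.0.0.4 (expiry=0+4=4). clock=0
Op 2: insert b.com -> 10.0.0.1 (expiry=0+4=4). clock=0
Op 3: tick 2 -> clock=2.
Op 4: tick 2 -> clock=4. purged={a.com,b.com}
Op 5: tick 2 -> clock=6.
Op 6: tick 2 -> clock=8.
Op 7: tick 2 -> clock=10.
Op 8: insert a.com -> 10.0.0.2 (expiry=10+7=17). clock=10
Op 9: tick 2 -> clock=12.
Op 10: insert a.com -> 10.0.0.2 (expiry=12+8=20). clock=12
Op 11: tick 1 -> clock=13.
Op 12: insert c.com -> 10.0.0.1 (expiry=13+8=21). clock=13
Op 13: insert a.com -> 10.0.0.2 (expiry=13+6=19). clock=13
Op 14: insert a.com -> 10.0.0.3 (expiry=13+7=20). clock=13
Op 15: tick 2 -> clock=15.
Op 16: insert c.com -> 10.0.0.4 (expiry=15+2=17). clock=15
Final cache (unexpired): {a.com,c.com} -> size=2

Answer: 2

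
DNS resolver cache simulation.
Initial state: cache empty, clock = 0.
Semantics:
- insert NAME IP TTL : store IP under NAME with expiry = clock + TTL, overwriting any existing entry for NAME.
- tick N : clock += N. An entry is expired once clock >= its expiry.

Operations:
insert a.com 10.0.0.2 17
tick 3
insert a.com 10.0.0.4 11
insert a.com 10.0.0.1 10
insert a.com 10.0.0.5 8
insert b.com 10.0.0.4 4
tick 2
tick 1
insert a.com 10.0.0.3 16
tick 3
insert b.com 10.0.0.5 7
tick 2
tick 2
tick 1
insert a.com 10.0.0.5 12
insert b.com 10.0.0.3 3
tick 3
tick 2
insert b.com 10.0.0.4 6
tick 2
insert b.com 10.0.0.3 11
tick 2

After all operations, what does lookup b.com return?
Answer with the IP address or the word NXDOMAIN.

Answer: 10.0.0.3

Derivation:
Op 1: insert a.com -> 10.0.0.2 (expiry=0+17=17). clock=0
Op 2: tick 3 -> clock=3.
Op 3: insert a.com -> 10.0.0.4 (expiry=3+11=14). clock=3
Op 4: insert a.com -> 10.0.0.1 (expiry=3+10=13). clock=3
Op 5: insert a.com -> 10.0.0.5 (expiry=3+8=11). clock=3
Op 6: insert b.com -> 10.0.0.4 (expiry=3+4=7). clock=3
Op 7: tick 2 -> clock=5.
Op 8: tick 1 -> clock=6.
Op 9: insert a.com -> 10.0.0.3 (expiry=6+16=22). clock=6
Op 10: tick 3 -> clock=9. purged={b.com}
Op 11: insert b.com -> 10.0.0.5 (expiry=9+7=16). clock=9
Op 12: tick 2 -> clock=11.
Op 13: tick 2 -> clock=13.
Op 14: tick 1 -> clock=14.
Op 15: insert a.com -> 10.0.0.5 (expiry=14+12=26). clock=14
Op 16: insert b.com -> 10.0.0.3 (expiry=14+3=17). clock=14
Op 17: tick 3 -> clock=17. purged={b.com}
Op 18: tick 2 -> clock=19.
Op 19: insert b.com -> 10.0.0.4 (expiry=19+6=25). clock=19
Op 20: tick 2 -> clock=21.
Op 21: insert b.com -> 10.0.0.3 (expiry=21+11=32). clock=21
Op 22: tick 2 -> clock=23.
lookup b.com: present, ip=10.0.0.3 expiry=32 > clock=23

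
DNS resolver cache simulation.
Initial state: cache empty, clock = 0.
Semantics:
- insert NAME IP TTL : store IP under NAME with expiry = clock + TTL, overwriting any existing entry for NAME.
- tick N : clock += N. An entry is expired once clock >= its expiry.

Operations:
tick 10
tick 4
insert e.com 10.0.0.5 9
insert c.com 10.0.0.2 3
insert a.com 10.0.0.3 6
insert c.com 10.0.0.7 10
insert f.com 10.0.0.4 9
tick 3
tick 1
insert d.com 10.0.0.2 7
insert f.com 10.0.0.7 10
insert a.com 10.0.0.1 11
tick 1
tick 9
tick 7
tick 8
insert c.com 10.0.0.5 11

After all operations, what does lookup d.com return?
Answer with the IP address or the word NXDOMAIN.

Op 1: tick 10 -> clock=10.
Op 2: tick 4 -> clock=14.
Op 3: insert e.com -> 10.0.0.5 (expiry=14+9=23). clock=14
Op 4: insert c.com -> 10.0.0.2 (expiry=14+3=17). clock=14
Op 5: insert a.com -> 10.0.0.3 (expiry=14+6=20). clock=14
Op 6: insert c.com -> 10.0.0.7 (expiry=14+10=24). clock=14
Op 7: insert f.com -> 10.0.0.4 (expiry=14+9=23). clock=14
Op 8: tick 3 -> clock=17.
Op 9: tick 1 -> clock=18.
Op 10: insert d.com -> 10.0.0.2 (expiry=18+7=25). clock=18
Op 11: insert f.com -> 10.0.0.7 (expiry=18+10=28). clock=18
Op 12: insert a.com -> 10.0.0.1 (expiry=18+11=29). clock=18
Op 13: tick 1 -> clock=19.
Op 14: tick 9 -> clock=28. purged={c.com,d.com,e.com,f.com}
Op 15: tick 7 -> clock=35. purged={a.com}
Op 16: tick 8 -> clock=43.
Op 17: insert c.com -> 10.0.0.5 (expiry=43+11=54). clock=43
lookup d.com: not in cache (expired or never inserted)

Answer: NXDOMAIN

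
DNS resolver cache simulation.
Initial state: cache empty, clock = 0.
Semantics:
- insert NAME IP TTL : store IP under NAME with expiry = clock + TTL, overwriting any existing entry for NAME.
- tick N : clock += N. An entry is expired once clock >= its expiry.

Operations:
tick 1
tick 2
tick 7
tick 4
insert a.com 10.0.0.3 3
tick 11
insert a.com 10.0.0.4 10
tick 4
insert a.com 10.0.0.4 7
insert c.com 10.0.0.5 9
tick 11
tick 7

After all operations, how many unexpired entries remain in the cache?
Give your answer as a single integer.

Answer: 0

Derivation:
Op 1: tick 1 -> clock=1.
Op 2: tick 2 -> clock=3.
Op 3: tick 7 -> clock=10.
Op 4: tick 4 -> clock=14.
Op 5: insert a.com -> 10.0.0.3 (expiry=14+3=17). clock=14
Op 6: tick 11 -> clock=25. purged={a.com}
Op 7: insert a.com -> 10.0.0.4 (expiry=25+10=35). clock=25
Op 8: tick 4 -> clock=29.
Op 9: insert a.com -> 10.0.0.4 (expiry=29+7=36). clock=29
Op 10: insert c.com -> 10.0.0.5 (expiry=29+9=38). clock=29
Op 11: tick 11 -> clock=40. purged={a.com,c.com}
Op 12: tick 7 -> clock=47.
Final cache (unexpired): {} -> size=0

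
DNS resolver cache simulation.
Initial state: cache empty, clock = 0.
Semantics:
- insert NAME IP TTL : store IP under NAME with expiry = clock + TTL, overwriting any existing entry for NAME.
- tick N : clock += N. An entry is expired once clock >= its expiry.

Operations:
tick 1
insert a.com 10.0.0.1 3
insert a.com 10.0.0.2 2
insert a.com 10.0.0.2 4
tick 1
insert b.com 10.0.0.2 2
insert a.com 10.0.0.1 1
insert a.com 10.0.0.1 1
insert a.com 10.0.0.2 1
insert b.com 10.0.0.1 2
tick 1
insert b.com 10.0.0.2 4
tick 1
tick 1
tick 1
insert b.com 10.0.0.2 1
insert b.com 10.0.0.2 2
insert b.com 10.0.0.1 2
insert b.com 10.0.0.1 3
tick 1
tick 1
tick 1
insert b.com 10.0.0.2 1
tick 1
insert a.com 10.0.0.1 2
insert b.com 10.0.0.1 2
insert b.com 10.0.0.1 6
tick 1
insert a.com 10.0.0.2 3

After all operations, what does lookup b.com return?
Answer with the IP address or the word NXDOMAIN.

Op 1: tick 1 -> clock=1.
Op 2: insert a.com -> 10.0.0.1 (expiry=1+3=4). clock=1
Op 3: insert a.com -> 10.0.0.2 (expiry=1+2=3). clock=1
Op 4: insert a.com -> 10.0.0.2 (expiry=1+4=5). clock=1
Op 5: tick 1 -> clock=2.
Op 6: insert b.com -> 10.0.0.2 (expiry=2+2=4). clock=2
Op 7: insert a.com -> 10.0.0.1 (expiry=2+1=3). clock=2
Op 8: insert a.com -> 10.0.0.1 (expiry=2+1=3). clock=2
Op 9: insert a.com -> 10.0.0.2 (expiry=2+1=3). clock=2
Op 10: insert b.com -> 10.0.0.1 (expiry=2+2=4). clock=2
Op 11: tick 1 -> clock=3. purged={a.com}
Op 12: insert b.com -> 10.0.0.2 (expiry=3+4=7). clock=3
Op 13: tick 1 -> clock=4.
Op 14: tick 1 -> clock=5.
Op 15: tick 1 -> clock=6.
Op 16: insert b.com -> 10.0.0.2 (expiry=6+1=7). clock=6
Op 17: insert b.com -> 10.0.0.2 (expiry=6+2=8). clock=6
Op 18: insert b.com -> 10.0.0.1 (expiry=6+2=8). clock=6
Op 19: insert b.com -> 10.0.0.1 (expiry=6+3=9). clock=6
Op 20: tick 1 -> clock=7.
Op 21: tick 1 -> clock=8.
Op 22: tick 1 -> clock=9. purged={b.com}
Op 23: insert b.com -> 10.0.0.2 (expiry=9+1=10). clock=9
Op 24: tick 1 -> clock=10. purged={b.com}
Op 25: insert a.com -> 10.0.0.1 (expiry=10+2=12). clock=10
Op 26: insert b.com -> 10.0.0.1 (expiry=10+2=12). clock=10
Op 27: insert b.com -> 10.0.0.1 (expiry=10+6=16). clock=10
Op 28: tick 1 -> clock=11.
Op 29: insert a.com -> 10.0.0.2 (expiry=11+3=14). clock=11
lookup b.com: present, ip=10.0.0.1 expiry=16 > clock=11

Answer: 10.0.0.1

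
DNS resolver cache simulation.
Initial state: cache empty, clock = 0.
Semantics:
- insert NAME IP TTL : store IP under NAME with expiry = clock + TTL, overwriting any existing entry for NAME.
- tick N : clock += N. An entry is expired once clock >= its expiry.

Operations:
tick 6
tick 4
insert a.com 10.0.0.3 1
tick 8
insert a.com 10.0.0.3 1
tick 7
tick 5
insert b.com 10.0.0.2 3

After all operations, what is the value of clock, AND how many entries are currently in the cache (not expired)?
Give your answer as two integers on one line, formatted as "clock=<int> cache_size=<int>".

Answer: clock=30 cache_size=1

Derivation:
Op 1: tick 6 -> clock=6.
Op 2: tick 4 -> clock=10.
Op 3: insert a.com -> 10.0.0.3 (expiry=10+1=11). clock=10
Op 4: tick 8 -> clock=18. purged={a.com}
Op 5: insert a.com -> 10.0.0.3 (expiry=18+1=19). clock=18
Op 6: tick 7 -> clock=25. purged={a.com}
Op 7: tick 5 -> clock=30.
Op 8: insert b.com -> 10.0.0.2 (expiry=30+3=33). clock=30
Final clock = 30
Final cache (unexpired): {b.com} -> size=1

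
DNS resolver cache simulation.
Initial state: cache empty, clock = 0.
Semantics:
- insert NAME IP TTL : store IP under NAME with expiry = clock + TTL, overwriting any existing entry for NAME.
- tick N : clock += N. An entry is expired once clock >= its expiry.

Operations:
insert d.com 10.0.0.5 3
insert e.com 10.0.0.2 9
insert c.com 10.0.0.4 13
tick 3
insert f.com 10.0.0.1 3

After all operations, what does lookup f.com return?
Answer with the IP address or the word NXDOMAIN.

Op 1: insert d.com -> 10.0.0.5 (expiry=0+3=3). clock=0
Op 2: insert e.com -> 10.0.0.2 (expiry=0+9=9). clock=0
Op 3: insert c.com -> 10.0.0.4 (expiry=0+13=13). clock=0
Op 4: tick 3 -> clock=3. purged={d.com}
Op 5: insert f.com -> 10.0.0.1 (expiry=3+3=6). clock=3
lookup f.com: present, ip=10.0.0.1 expiry=6 > clock=3

Answer: 10.0.0.1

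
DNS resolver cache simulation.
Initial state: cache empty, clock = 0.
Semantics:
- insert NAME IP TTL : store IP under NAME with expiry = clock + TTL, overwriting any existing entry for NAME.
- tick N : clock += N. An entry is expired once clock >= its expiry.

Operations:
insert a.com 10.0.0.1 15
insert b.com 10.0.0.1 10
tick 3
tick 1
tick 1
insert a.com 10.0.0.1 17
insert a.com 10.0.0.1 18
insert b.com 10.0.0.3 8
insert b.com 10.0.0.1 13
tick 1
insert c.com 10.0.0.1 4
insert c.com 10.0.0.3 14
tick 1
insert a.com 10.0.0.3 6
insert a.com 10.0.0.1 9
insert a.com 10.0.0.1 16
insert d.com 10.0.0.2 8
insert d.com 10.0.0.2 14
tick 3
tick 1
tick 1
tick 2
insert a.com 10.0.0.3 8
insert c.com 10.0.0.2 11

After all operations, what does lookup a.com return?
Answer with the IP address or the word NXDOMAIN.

Op 1: insert a.com -> 10.0.0.1 (expiry=0+15=15). clock=0
Op 2: insert b.com -> 10.0.0.1 (expiry=0+10=10). clock=0
Op 3: tick 3 -> clock=3.
Op 4: tick 1 -> clock=4.
Op 5: tick 1 -> clock=5.
Op 6: insert a.com -> 10.0.0.1 (expiry=5+17=22). clock=5
Op 7: insert a.com -> 10.0.0.1 (expiry=5+18=23). clock=5
Op 8: insert b.com -> 10.0.0.3 (expiry=5+8=13). clock=5
Op 9: insert b.com -> 10.0.0.1 (expiry=5+13=18). clock=5
Op 10: tick 1 -> clock=6.
Op 11: insert c.com -> 10.0.0.1 (expiry=6+4=10). clock=6
Op 12: insert c.com -> 10.0.0.3 (expiry=6+14=20). clock=6
Op 13: tick 1 -> clock=7.
Op 14: insert a.com -> 10.0.0.3 (expiry=7+6=13). clock=7
Op 15: insert a.com -> 10.0.0.1 (expiry=7+9=16). clock=7
Op 16: insert a.com -> 10.0.0.1 (expiry=7+16=23). clock=7
Op 17: insert d.com -> 10.0.0.2 (expiry=7+8=15). clock=7
Op 18: insert d.com -> 10.0.0.2 (expiry=7+14=21). clock=7
Op 19: tick 3 -> clock=10.
Op 20: tick 1 -> clock=11.
Op 21: tick 1 -> clock=12.
Op 22: tick 2 -> clock=14.
Op 23: insert a.com -> 10.0.0.3 (expiry=14+8=22). clock=14
Op 24: insert c.com -> 10.0.0.2 (expiry=14+11=25). clock=14
lookup a.com: present, ip=10.0.0.3 expiry=22 > clock=14

Answer: 10.0.0.3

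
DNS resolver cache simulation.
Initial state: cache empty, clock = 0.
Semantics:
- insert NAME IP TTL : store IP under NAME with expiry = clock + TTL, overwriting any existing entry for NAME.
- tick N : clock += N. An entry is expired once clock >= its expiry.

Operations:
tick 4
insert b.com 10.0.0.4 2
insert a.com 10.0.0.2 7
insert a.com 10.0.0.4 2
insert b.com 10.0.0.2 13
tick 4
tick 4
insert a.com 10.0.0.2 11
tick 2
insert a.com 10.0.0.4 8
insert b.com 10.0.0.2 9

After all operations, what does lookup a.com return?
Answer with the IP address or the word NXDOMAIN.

Op 1: tick 4 -> clock=4.
Op 2: insert b.com -> 10.0.0.4 (expiry=4+2=6). clock=4
Op 3: insert a.com -> 10.0.0.2 (expiry=4+7=11). clock=4
Op 4: insert a.com -> 10.0.0.4 (expiry=4+2=6). clock=4
Op 5: insert b.com -> 10.0.0.2 (expiry=4+13=17). clock=4
Op 6: tick 4 -> clock=8. purged={a.com}
Op 7: tick 4 -> clock=12.
Op 8: insert a.com -> 10.0.0.2 (expiry=12+11=23). clock=12
Op 9: tick 2 -> clock=14.
Op 10: insert a.com -> 10.0.0.4 (expiry=14+8=22). clock=14
Op 11: insert b.com -> 10.0.0.2 (expiry=14+9=23). clock=14
lookup a.com: present, ip=10.0.0.4 expiry=22 > clock=14

Answer: 10.0.0.4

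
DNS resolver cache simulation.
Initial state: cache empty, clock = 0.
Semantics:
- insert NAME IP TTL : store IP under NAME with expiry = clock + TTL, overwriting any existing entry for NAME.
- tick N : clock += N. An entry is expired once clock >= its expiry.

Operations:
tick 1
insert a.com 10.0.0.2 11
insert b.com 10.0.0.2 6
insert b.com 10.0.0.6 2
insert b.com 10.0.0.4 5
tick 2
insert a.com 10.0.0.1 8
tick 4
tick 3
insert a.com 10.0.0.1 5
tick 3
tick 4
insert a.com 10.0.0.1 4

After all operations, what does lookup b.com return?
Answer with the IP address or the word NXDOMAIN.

Answer: NXDOMAIN

Derivation:
Op 1: tick 1 -> clock=1.
Op 2: insert a.com -> 10.0.0.2 (expiry=1+11=12). clock=1
Op 3: insert b.com -> 10.0.0.2 (expiry=1+6=7). clock=1
Op 4: insert b.com -> 10.0.0.6 (expiry=1+2=3). clock=1
Op 5: insert b.com -> 10.0.0.4 (expiry=1+5=6). clock=1
Op 6: tick 2 -> clock=3.
Op 7: insert a.com -> 10.0.0.1 (expiry=3+8=11). clock=3
Op 8: tick 4 -> clock=7. purged={b.com}
Op 9: tick 3 -> clock=10.
Op 10: insert a.com -> 10.0.0.1 (expiry=10+5=15). clock=10
Op 11: tick 3 -> clock=13.
Op 12: tick 4 -> clock=17. purged={a.com}
Op 13: insert a.com -> 10.0.0.1 (expiry=17+4=21). clock=17
lookup b.com: not in cache (expired or never inserted)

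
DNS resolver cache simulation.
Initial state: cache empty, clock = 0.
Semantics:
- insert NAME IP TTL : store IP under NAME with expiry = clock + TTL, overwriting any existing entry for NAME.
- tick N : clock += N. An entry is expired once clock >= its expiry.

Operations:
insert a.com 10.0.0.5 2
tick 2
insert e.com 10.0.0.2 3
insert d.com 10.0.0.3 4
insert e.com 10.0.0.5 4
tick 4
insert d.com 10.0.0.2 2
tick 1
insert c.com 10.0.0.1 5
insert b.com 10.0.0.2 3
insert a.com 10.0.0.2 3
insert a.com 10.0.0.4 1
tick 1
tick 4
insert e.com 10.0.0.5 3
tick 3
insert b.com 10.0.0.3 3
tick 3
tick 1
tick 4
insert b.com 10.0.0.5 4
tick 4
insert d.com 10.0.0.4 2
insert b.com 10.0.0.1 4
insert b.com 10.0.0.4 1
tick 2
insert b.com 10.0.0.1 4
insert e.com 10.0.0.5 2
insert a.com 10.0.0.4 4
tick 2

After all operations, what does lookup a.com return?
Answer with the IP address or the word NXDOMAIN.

Op 1: insert a.com -> 10.0.0.5 (expiry=0+2=2). clock=0
Op 2: tick 2 -> clock=2. purged={a.com}
Op 3: insert e.com -> 10.0.0.2 (expiry=2+3=5). clock=2
Op 4: insert d.com -> 10.0.0.3 (expiry=2+4=6). clock=2
Op 5: insert e.com -> 10.0.0.5 (expiry=2+4=6). clock=2
Op 6: tick 4 -> clock=6. purged={d.com,e.com}
Op 7: insert d.com -> 10.0.0.2 (expiry=6+2=8). clock=6
Op 8: tick 1 -> clock=7.
Op 9: insert c.com -> 10.0.0.1 (expiry=7+5=12). clock=7
Op 10: insert b.com -> 10.0.0.2 (expiry=7+3=10). clock=7
Op 11: insert a.com -> 10.0.0.2 (expiry=7+3=10). clock=7
Op 12: insert a.com -> 10.0.0.4 (expiry=7+1=8). clock=7
Op 13: tick 1 -> clock=8. purged={a.com,d.com}
Op 14: tick 4 -> clock=12. purged={b.com,c.com}
Op 15: insert e.com -> 10.0.0.5 (expiry=12+3=15). clock=12
Op 16: tick 3 -> clock=15. purged={e.com}
Op 17: insert b.com -> 10.0.0.3 (expiry=15+3=18). clock=15
Op 18: tick 3 -> clock=18. purged={b.com}
Op 19: tick 1 -> clock=19.
Op 20: tick 4 -> clock=23.
Op 21: insert b.com -> 10.0.0.5 (expiry=23+4=27). clock=23
Op 22: tick 4 -> clock=27. purged={b.com}
Op 23: insert d.com -> 10.0.0.4 (expiry=27+2=29). clock=27
Op 24: insert b.com -> 10.0.0.1 (expiry=27+4=31). clock=27
Op 25: insert b.com -> 10.0.0.4 (expiry=27+1=28). clock=27
Op 26: tick 2 -> clock=29. purged={b.com,d.com}
Op 27: insert b.com -> 10.0.0.1 (expiry=29+4=33). clock=29
Op 28: insert e.com -> 10.0.0.5 (expiry=29+2=31). clock=29
Op 29: insert a.com -> 10.0.0.4 (expiry=29+4=33). clock=29
Op 30: tick 2 -> clock=31. purged={e.com}
lookup a.com: present, ip=10.0.0.4 expiry=33 > clock=31

Answer: 10.0.0.4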